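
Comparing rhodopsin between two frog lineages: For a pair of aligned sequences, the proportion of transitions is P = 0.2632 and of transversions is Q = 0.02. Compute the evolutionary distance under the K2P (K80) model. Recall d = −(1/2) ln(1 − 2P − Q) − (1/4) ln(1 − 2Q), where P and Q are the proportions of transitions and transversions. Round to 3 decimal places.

Under the Kimura two-parameter model, d = −½ ln(1 − 2P − Q) − ¼ ln(1 − 2Q).
1 − 2P − Q = 0.4536, giving −½ ln(0.4536) = 0.395270.
1 − 2Q = 0.96, giving −¼ ln(0.96) = 0.010205.
d = 0.395270 + 0.010205 = 0.405475.

0.405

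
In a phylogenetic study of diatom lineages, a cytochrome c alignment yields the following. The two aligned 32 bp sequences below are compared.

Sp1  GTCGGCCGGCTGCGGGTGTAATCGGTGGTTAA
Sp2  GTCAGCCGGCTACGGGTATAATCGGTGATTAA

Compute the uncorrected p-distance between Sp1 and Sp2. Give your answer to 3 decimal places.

0.125

The sequences differ at 4 of 32 positions (sites 4, 12, 18, 28).
p = 4/32 = 0.125.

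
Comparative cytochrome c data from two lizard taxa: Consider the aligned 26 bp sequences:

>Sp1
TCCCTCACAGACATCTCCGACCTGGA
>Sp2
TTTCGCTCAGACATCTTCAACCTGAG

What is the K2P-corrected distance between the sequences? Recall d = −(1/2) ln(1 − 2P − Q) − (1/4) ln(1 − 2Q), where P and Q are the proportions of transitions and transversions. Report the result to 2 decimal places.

0.43

Of 26 sites, 6 differences are transitions and 2 are transversions, so P = 6/26 ≈ 0.230769 and Q = 2/26 ≈ 0.076923.
Under the Kimura two-parameter model, d = −½ ln(1 − 2P − Q) − ¼ ln(1 − 2Q).
1 − 2P − Q = 0.461539, giving −½ ln(0.461539) = 0.386594.
1 − 2Q = 0.846154, giving −¼ ln(0.846154) = 0.041763.
d = 0.386594 + 0.041763 = 0.428357.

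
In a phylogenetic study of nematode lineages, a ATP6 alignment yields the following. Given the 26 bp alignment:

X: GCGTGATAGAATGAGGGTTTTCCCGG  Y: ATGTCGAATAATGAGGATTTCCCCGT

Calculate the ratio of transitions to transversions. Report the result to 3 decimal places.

1.250

Transitions are A↔G and C↔T; transversions are all other mismatches.
Transitions: 5. Transversions: 4.
R = 5/4 = 1.250.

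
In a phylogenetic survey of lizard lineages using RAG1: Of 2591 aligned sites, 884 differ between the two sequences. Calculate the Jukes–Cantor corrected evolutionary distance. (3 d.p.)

0.455

p = 884/2591 ≈ 0.341181.
d = −(3/4) ln(1 − 4p/3) = −0.75 ln(1 − 0.454908) = −0.75 ln(0.545092)
  = −0.75 × (-0.606801) = 0.455101 substitutions/site.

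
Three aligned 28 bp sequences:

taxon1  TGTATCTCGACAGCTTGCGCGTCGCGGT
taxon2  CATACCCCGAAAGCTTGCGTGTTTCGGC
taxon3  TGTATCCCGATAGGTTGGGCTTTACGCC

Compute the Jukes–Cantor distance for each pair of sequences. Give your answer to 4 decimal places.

d(taxon1,taxon2) = 0.4197, d(taxon1,taxon3) = 0.4197, d(taxon2,taxon3) = 0.4850

taxon1–taxon2: 9/28 sites differ → p ≈ 0.321429, d = −0.75 ln(1 − 0.428572) = 0.419713 ≈ 0.4197.
taxon1–taxon3: 9/28 sites differ → p ≈ 0.321429, d = −0.75 ln(1 − 0.428572) = 0.419713 ≈ 0.4197.
taxon2–taxon3: 10/28 sites differ → p ≈ 0.357143, d = −0.75 ln(1 − 0.476191) = 0.484971 ≈ 0.4850.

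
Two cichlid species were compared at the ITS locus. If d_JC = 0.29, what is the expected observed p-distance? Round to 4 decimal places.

p = (3/4)(1 − e^(−4d/3)) = 0.75 × (1 − e^(-0.386667)) = 0.75 × (1 − 0.679317) = 0.240512.

0.2405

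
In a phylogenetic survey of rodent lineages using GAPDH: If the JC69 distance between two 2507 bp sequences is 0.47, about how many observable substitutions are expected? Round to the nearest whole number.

876

Invert JC69: p = (3/4)(1 − e^(−4d/3)) = 0.75 × (1 − e^(-0.626667)) = 0.75 × (1 − 0.534370) = 0.349223.
Expected differing sites = pL ≈ 0.349223 × 2507 = 875.502061 ≈ 876.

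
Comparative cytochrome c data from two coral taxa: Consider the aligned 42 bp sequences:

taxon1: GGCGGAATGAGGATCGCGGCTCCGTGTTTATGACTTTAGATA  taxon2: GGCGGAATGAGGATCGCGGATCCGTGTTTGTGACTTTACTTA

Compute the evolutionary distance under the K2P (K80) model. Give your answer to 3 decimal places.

0.102

Of 42 sites, 1 differences are transitions and 3 are transversions, so P = 1/42 ≈ 0.02381 and Q = 3/42 ≈ 0.071429.
Under the Kimura two-parameter model, d = −½ ln(1 − 2P − Q) − ¼ ln(1 − 2Q).
1 − 2P − Q = 0.880951, giving −½ ln(0.880951) = 0.063377.
1 − 2Q = 0.857142, giving −¼ ln(0.857142) = 0.038538.
d = 0.063377 + 0.038538 = 0.101915.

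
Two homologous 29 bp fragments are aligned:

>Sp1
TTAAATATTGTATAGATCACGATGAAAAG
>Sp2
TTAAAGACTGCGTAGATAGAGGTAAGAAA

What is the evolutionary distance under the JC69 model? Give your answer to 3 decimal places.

0.529

The sequences differ at 11 of 29 sites, so p = 11/29 ≈ 0.37931.
d = −(3/4) ln(1 − 4p/3) = −0.75 ln(1 − 0.505747) = −0.75 ln(0.494253)
  = −0.75 × (-0.704708) = 0.528531 substitutions/site.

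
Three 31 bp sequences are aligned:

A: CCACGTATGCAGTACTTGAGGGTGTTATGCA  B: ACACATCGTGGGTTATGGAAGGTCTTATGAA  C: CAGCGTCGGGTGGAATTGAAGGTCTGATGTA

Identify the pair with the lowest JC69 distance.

A–B: 13/31 differ, p = 0.419, d = 0.614.
A–C: 12/31 differ, p = 0.387, d = 0.544.
B–C: 11/31 differ, p = 0.355, d = 0.481.
The smallest distance is between B and C.

B and C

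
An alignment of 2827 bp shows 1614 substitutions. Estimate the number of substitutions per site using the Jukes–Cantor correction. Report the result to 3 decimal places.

1.074

p = 1614/2827 ≈ 0.570923.
d = −(3/4) ln(1 − 4p/3) = −0.75 ln(1 − 0.761231) = −0.75 ln(0.238769)
  = −0.75 × (-1.432259) = 1.074194 substitutions/site.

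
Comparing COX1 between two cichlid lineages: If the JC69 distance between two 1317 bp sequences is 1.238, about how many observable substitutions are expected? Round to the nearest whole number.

Invert JC69: p = (3/4)(1 − e^(−4d/3)) = 0.75 × (1 − e^(-1.650667)) = 0.75 × (1 − 0.191922) = 0.606059.
Expected differing sites = pL ≈ 0.606059 × 1317 = 798.179703 ≈ 798.

798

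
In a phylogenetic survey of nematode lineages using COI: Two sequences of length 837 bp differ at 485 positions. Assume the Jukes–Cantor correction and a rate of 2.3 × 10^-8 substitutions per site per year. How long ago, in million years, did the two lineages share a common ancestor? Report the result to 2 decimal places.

24.15

p = 485/837 ≈ 0.57945.
d = −(3/4) ln(1 − 4p/3) = −0.75 ln(1 − 0.7726) = −0.75 ln(0.2274)
  = −0.75 × (-1.481045) = 1.110784 substitutions/site.
Under a molecular clock d = 2μt, so t = d/(2μ) = 1.110784 / (2 × 2.3 × 10^-8) = 24.15 million years.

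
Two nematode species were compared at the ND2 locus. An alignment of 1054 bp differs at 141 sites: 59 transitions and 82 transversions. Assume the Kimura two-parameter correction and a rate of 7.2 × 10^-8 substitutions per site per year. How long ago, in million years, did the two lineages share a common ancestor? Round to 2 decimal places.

P = 59/1054 ≈ 0.055977 and Q = 82/1054 ≈ 0.077799.
Under the Kimura two-parameter model, d = −½ ln(1 − 2P − Q) − ¼ ln(1 − 2Q).
1 − 2P − Q = 0.810247, giving −½ ln(0.810247) = 0.105208.
1 − 2Q = 0.844402, giving −¼ ln(0.844402) = 0.042282.
d = 0.105208 + 0.042282 = 0.147490.
Under a molecular clock d = 2μt, so t = d/(2μ) = 0.147490 / (2 × 7.2 × 10^-8) = 1.02 million years.

1.02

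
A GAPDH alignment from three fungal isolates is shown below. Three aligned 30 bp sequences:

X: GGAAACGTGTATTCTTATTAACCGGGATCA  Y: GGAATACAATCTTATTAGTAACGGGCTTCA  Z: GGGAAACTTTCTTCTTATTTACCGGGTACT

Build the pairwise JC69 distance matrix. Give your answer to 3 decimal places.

d(X,Y) = 0.503, d(X,Z) = 0.383, d(Y,Z) = 0.503

X–Y: 11/30 sites differ → p ≈ 0.366667, d = −0.75 ln(1 − 0.488889) = 0.503376 ≈ 0.503.
X–Z: 9/30 sites differ → p = 0.3, d = −0.75 ln(1 − 0.4) = 0.383119 ≈ 0.383.
Y–Z: 11/30 sites differ → p ≈ 0.366667, d = −0.75 ln(1 − 0.488889) = 0.503376 ≈ 0.503.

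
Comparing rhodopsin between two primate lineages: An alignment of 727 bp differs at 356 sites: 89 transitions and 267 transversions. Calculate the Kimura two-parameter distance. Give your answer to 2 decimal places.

0.81

P = 89/727 ≈ 0.122421 and Q = 267/727 ≈ 0.367263.
Under the Kimura two-parameter model, d = −½ ln(1 − 2P − Q) − ¼ ln(1 − 2Q).
1 − 2P − Q = 0.387895, giving −½ ln(0.387895) = 0.473510.
1 − 2Q = 0.265474, giving −¼ ln(0.265474) = 0.331560.
d = 0.473510 + 0.331560 = 0.805070.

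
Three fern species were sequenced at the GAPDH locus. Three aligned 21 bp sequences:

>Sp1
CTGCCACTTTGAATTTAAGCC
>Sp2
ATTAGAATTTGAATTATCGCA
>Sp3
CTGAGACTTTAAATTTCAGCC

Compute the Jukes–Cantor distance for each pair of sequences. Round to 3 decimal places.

d(Sp1,Sp2) = 0.635, d(Sp1,Sp3) = 0.220, d(Sp2,Sp3) = 0.532

Sp1–Sp2: 9/21 sites differ → p ≈ 0.428571, d = −0.75 ln(1 − 0.571428) = 0.635472 ≈ 0.635.
Sp1–Sp3: 4/21 sites differ → p ≈ 0.190476, d = −0.75 ln(1 − 0.253968) = 0.219740 ≈ 0.220.
Sp2–Sp3: 8/21 sites differ → p ≈ 0.380952, d = −0.75 ln(1 − 0.507936) = 0.531860 ≈ 0.532.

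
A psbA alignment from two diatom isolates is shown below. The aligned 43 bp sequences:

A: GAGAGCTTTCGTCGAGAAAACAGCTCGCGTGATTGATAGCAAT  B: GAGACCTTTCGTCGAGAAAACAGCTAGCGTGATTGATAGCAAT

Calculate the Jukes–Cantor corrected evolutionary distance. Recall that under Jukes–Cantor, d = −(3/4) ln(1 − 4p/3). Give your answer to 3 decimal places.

0.048

The sequences differ at 2 of 43 sites (5, 26), so p = 2/43 ≈ 0.046512.
d = −(3/4) ln(1 − 4p/3) = −0.75 ln(1 − 0.062016) = −0.75 ln(0.937984)
  = −0.75 × (-0.064022) = 0.048017 substitutions/site.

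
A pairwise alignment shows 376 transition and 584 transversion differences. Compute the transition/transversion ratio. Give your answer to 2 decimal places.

R = 376/584 = 0.643835… ≈ 0.64 (to 2 d.p.).

0.64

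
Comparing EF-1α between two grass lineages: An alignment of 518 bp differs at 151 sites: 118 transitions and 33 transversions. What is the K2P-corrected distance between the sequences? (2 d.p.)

0.40

P = 118/518 ≈ 0.227799 and Q = 33/518 ≈ 0.063707.
Under the Kimura two-parameter model, d = −½ ln(1 − 2P − Q) − ¼ ln(1 − 2Q).
1 − 2P − Q = 0.480695, giving −½ ln(0.480695) = 0.366261.
1 − 2Q = 0.872586, giving −¼ ln(0.872586) = 0.034074.
d = 0.366261 + 0.034074 = 0.400335.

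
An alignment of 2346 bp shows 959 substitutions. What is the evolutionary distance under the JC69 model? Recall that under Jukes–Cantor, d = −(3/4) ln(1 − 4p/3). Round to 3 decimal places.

p = 959/2346 ≈ 0.408781.
d = −(3/4) ln(1 − 4p/3) = −0.75 ln(1 − 0.545041) = −0.75 ln(0.454959)
  = −0.75 × (-0.787548) = 0.590661 substitutions/site.

0.591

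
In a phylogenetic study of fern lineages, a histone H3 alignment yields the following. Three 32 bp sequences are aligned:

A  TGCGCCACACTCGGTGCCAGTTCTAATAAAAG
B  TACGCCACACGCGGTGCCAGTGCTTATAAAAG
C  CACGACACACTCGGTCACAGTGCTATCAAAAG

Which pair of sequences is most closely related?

A and B

A–B: 4/32 differ, p = 0.125, d = 0.137.
A–C: 8/32 differ, p = 0.250, d = 0.304.
B–C: 8/32 differ, p = 0.250, d = 0.304.
The smallest distance is between A and B.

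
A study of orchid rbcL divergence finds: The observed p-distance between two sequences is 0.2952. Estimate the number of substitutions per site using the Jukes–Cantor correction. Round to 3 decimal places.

d = −(3/4) ln(1 − 4p/3) = −0.75 ln(1 − 0.3936) = −0.75 ln(0.6064)
  = −0.75 × (-0.500215) = 0.375161 substitutions/site.

0.375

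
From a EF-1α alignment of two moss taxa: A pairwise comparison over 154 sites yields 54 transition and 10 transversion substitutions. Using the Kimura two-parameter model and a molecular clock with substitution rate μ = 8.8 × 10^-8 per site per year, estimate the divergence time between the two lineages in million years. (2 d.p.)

4.33

P = 54/154 ≈ 0.350649 and Q = 10/154 ≈ 0.064935.
Under the Kimura two-parameter model, d = −½ ln(1 − 2P − Q) − ¼ ln(1 − 2Q).
1 − 2P − Q = 0.233767, giving −½ ln(0.233767) = 0.726715.
1 − 2Q = 0.87013, giving −¼ ln(0.87013) = 0.034778.
d = 0.726715 + 0.034778 = 0.761493.
Under a molecular clock d = 2μt, so t = d/(2μ) = 0.761493 / (2 × 8.8 × 10^-8) = 4.33 million years.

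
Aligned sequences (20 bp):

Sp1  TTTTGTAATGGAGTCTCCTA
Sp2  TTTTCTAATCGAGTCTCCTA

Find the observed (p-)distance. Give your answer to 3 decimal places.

0.100

The sequences differ at 2 of 20 positions (sites 5, 10).
p = 2/20 = 0.100.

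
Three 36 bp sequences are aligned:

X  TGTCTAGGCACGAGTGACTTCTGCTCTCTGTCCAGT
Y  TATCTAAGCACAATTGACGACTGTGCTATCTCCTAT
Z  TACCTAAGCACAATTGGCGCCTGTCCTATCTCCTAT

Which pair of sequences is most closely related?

X–Y: 12/36 differ, p = 0.333, d = 0.441.
X–Z: 14/36 differ, p = 0.389, d = 0.548.
Y–Z: 4/36 differ, p = 0.111, d = 0.120.
The smallest distance is between Y and Z.

Y and Z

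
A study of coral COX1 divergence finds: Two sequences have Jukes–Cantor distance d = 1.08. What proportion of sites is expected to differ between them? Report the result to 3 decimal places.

p = (3/4)(1 − e^(−4d/3)) = 0.75 × (1 − e^(-1.44)) = 0.75 × (1 − 0.236928) = 0.572304.

0.572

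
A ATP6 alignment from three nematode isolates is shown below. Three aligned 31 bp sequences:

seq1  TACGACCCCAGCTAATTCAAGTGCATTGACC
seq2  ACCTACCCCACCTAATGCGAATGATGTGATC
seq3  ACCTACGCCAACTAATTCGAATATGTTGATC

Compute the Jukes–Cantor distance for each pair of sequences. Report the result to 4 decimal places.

d(seq1,seq2) = 0.4806, d(seq1,seq3) = 0.4806, d(seq2,seq3) = 0.2687

seq1–seq2: 11/31 sites differ → p ≈ 0.354839, d = −0.75 ln(1 − 0.473119) = 0.480585 ≈ 0.4806.
seq1–seq3: 11/31 sites differ → p ≈ 0.354839, d = −0.75 ln(1 − 0.473119) = 0.480585 ≈ 0.4806.
seq2–seq3: 7/31 sites differ → p ≈ 0.225806, d = −0.75 ln(1 − 0.301075) = 0.268659 ≈ 0.2687.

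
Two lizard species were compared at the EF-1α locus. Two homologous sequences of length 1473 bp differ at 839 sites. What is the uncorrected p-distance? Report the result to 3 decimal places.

p = 839/1473 = 0.569585… ≈ 0.570 (to 3 d.p.).

0.570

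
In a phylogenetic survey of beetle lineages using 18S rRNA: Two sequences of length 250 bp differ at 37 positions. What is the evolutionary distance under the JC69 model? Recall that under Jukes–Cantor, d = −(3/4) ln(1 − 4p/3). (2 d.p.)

p = 37/250 = 0.148.
d = −(3/4) ln(1 − 4p/3) = −0.75 ln(1 − 0.197333) = −0.75 ln(0.802667)
  = −0.75 × (-0.219815) = 0.164861 substitutions/site.

0.16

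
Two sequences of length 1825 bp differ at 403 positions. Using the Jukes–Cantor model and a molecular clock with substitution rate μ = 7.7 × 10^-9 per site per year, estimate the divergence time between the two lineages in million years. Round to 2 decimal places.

16.98

p = 403/1825 ≈ 0.220822.
d = −(3/4) ln(1 − 4p/3) = −0.75 ln(1 − 0.294429) = −0.75 ln(0.705571)
  = −0.75 × (-0.348748) = 0.261561 substitutions/site.
Under a molecular clock d = 2μt, so t = d/(2μ) = 0.261561 / (2 × 7.7 × 10^-9) = 16.98 million years.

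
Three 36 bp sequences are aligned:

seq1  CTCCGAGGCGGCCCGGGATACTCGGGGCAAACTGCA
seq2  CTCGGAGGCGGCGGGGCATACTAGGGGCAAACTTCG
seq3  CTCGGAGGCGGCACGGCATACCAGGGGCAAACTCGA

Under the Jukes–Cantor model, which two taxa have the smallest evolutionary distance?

seq2 and seq3

seq1–seq2: 7/36 differ, p = 0.194, d = 0.225.
seq1–seq3: 7/36 differ, p = 0.194, d = 0.225.
seq2–seq3: 6/36 differ, p = 0.167, d = 0.188.
The smallest distance is between seq2 and seq3.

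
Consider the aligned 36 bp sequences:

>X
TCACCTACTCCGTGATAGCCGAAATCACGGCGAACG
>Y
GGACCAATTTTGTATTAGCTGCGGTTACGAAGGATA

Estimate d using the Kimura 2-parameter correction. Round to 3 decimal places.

0.997

Of 36 sites, 12 differences are transitions and 6 are transversions, so P = 12/36 ≈ 0.333333 and Q = 6/36 ≈ 0.166667.
Under the Kimura two-parameter model, d = −½ ln(1 − 2P − Q) − ¼ ln(1 − 2Q).
1 − 2P − Q = 0.166667, giving −½ ln(0.166667) = 0.895879.
1 − 2Q = 0.666666, giving −¼ ln(0.666666) = 0.101367.
d = 0.895879 + 0.101367 = 0.997246.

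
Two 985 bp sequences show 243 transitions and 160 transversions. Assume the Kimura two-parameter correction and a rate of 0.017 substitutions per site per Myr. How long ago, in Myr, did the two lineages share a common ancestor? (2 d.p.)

P = 243/985 ≈ 0.246701 and Q = 160/985 ≈ 0.162437.
Under the Kimura two-parameter model, d = −½ ln(1 − 2P − Q) − ¼ ln(1 − 2Q).
1 − 2P − Q = 0.344161, giving −½ ln(0.344161) = 0.533323.
1 − 2Q = 0.675126, giving −¼ ln(0.675126) = 0.098214.
d = 0.533323 + 0.098214 = 0.631537.
Under a molecular clock d = 2μt, so t = d/(2μ) = 0.631537 / (2 × 0.017) = 18.57 Myr.

18.57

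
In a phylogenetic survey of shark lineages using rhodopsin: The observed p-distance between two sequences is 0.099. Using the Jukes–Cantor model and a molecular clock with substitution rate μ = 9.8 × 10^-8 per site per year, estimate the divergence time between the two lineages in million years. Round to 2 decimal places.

d = −(3/4) ln(1 − 4p/3) = −0.75 ln(1 − 0.132) = −0.75 ln(0.868)
  = −0.75 × (-0.141564) = 0.106173 substitutions/site.
Under a molecular clock d = 2μt, so t = d/(2μ) = 0.106173 / (2 × 9.8 × 10^-8) = 0.54 million years.

0.54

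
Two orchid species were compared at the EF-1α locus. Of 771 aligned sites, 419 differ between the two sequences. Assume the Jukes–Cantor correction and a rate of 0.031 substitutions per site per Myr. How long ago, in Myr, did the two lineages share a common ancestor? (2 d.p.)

p = 419/771 ≈ 0.54345.
d = −(3/4) ln(1 − 4p/3) = −0.75 ln(1 − 0.7246) = −0.75 ln(0.2754)
  = −0.75 × (-1.289531) = 0.967148 substitutions/site.
Under a molecular clock d = 2μt, so t = d/(2μ) = 0.967148 / (2 × 0.031) = 15.60 Myr.

15.60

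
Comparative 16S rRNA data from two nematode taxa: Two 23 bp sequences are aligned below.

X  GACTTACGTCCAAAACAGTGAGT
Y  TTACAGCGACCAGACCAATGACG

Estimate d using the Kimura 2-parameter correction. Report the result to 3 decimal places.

Of 23 sites, 4 differences are transitions and 8 are transversions, so P = 4/23 ≈ 0.173913 and Q = 8/23 ≈ 0.347826.
Under the Kimura two-parameter model, d = −½ ln(1 − 2P − Q) − ¼ ln(1 − 2Q).
1 − 2P − Q = 0.304348, giving −½ ln(0.304348) = 0.594792.
1 − 2Q = 0.304348, giving −¼ ln(0.304348) = 0.297396.
d = 0.594792 + 0.297396 = 0.892188.

0.892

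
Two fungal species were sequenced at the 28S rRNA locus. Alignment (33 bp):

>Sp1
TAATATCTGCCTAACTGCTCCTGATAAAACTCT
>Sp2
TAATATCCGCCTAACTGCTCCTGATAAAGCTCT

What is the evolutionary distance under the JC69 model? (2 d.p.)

The sequences differ at 2 of 33 sites (8, 29), so p = 2/33 ≈ 0.060606.
d = −(3/4) ln(1 − 4p/3) = −0.75 ln(1 − 0.080808) = −0.75 ln(0.919192)
  = −0.75 × (-0.084260) = 0.063195 substitutions/site.

0.06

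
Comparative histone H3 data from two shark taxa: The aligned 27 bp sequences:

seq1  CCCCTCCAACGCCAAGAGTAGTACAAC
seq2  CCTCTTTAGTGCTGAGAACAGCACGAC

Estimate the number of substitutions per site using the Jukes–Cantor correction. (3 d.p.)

The sequences differ at 11 of 27 sites, so p = 11/27 ≈ 0.407407.
d = −(3/4) ln(1 − 4p/3) = −0.75 ln(1 − 0.543209) = −0.75 ln(0.456791)
  = −0.75 × (-0.783529) = 0.587647 substitutions/site.

0.588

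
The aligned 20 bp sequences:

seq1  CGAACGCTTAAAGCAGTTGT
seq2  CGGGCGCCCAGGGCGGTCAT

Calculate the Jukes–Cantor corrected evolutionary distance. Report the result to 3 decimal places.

0.687

The sequences differ at 9 of 20 sites (3, 4, 8, 9, 11, 12, 15, 18, 19), so p = 9/20 = 0.45.
d = −(3/4) ln(1 − 4p/3) = −0.75 ln(1 − 0.6) = −0.75 ln(0.4)
  = −0.75 × (-0.916291) = 0.687218 substitutions/site.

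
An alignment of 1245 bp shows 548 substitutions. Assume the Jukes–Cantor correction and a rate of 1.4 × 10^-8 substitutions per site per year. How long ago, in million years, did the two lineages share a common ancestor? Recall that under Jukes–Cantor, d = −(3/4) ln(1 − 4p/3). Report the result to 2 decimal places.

23.68

p = 548/1245 ≈ 0.440161.
d = −(3/4) ln(1 − 4p/3) = −0.75 ln(1 − 0.586881) = −0.75 ln(0.413119)
  = −0.75 × (-0.884020) = 0.663015 substitutions/site.
Under a molecular clock d = 2μt, so t = d/(2μ) = 0.663015 / (2 × 1.4 × 10^-8) = 23.68 million years.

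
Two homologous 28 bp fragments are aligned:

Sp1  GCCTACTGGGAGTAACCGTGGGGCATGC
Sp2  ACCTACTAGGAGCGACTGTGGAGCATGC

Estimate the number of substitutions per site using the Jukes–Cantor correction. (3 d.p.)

0.252

The sequences differ at 6 of 28 sites (1, 8, 13, 14, 17, 22), so p = 6/28 ≈ 0.214286.
d = −(3/4) ln(1 − 4p/3) = −0.75 ln(1 − 0.285715) = −0.75 ln(0.714285)
  = −0.75 × (-0.336473) = 0.252355 substitutions/site.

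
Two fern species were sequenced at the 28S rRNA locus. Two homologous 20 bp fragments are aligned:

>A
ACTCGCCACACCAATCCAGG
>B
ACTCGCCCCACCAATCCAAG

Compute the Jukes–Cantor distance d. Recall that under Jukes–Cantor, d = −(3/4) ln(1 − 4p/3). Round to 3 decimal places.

0.107

The sequences differ at 2 of 20 sites (8, 19), so p = 2/20 = 0.1.
d = −(3/4) ln(1 − 4p/3) = −0.75 ln(1 − 0.133333) = −0.75 ln(0.866667)
  = −0.75 × (-0.143100) = 0.107325 substitutions/site.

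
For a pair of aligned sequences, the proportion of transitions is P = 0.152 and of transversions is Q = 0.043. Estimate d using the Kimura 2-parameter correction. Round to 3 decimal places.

0.236

Under the Kimura two-parameter model, d = −½ ln(1 − 2P − Q) − ¼ ln(1 − 2Q).
1 − 2P − Q = 0.653, giving −½ ln(0.653) = 0.213089.
1 − 2Q = 0.914, giving −¼ ln(0.914) = 0.022481.
d = 0.213089 + 0.022481 = 0.235570.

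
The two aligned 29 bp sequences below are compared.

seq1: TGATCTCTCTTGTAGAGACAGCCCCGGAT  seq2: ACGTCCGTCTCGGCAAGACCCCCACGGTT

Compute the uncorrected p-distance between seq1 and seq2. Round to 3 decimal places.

The sequences differ at 13 of 29 positions.
p = 13/29 = 0.448275… ≈ 0.448 (to 3 d.p.).

0.448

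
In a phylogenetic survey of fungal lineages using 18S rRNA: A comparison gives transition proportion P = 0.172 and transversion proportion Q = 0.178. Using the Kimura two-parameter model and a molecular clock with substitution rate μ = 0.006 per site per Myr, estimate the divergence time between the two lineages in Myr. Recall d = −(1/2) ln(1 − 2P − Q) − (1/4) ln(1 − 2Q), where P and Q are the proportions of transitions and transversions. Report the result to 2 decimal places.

39.92

Under the Kimura two-parameter model, d = −½ ln(1 − 2P − Q) − ¼ ln(1 − 2Q).
1 − 2P − Q = 0.478, giving −½ ln(0.478) = 0.369072.
1 − 2Q = 0.644, giving −¼ ln(0.644) = 0.110014.
d = 0.369072 + 0.110014 = 0.479086.
Under a molecular clock d = 2μt, so t = d/(2μ) = 0.479086 / (2 × 0.006) = 39.92 Myr.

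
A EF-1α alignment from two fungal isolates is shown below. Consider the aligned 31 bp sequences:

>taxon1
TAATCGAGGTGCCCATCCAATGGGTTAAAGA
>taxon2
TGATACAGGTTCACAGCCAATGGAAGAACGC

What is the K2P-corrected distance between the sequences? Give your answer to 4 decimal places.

Of 31 sites, 2 differences are transitions and 9 are transversions, so P = 2/31 ≈ 0.064516 and Q = 9/31 ≈ 0.290323.
Under the Kimura two-parameter model, d = −½ ln(1 − 2P − Q) − ¼ ln(1 − 2Q).
1 − 2P − Q = 0.580645, giving −½ ln(0.580645) = 0.271808.
1 − 2Q = 0.419354, giving −¼ ln(0.419354) = 0.217260.
d = 0.271808 + 0.217260 = 0.489068.

0.4891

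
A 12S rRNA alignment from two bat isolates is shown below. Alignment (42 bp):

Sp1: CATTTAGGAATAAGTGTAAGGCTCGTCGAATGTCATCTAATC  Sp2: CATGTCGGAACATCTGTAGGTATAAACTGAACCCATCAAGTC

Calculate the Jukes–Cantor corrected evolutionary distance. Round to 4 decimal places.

The sequences differ at 18 of 42 sites, so p = 18/42 ≈ 0.428571.
d = −(3/4) ln(1 − 4p/3) = −0.75 ln(1 − 0.571428) = −0.75 ln(0.428572)
  = −0.75 × (-0.847297) = 0.635473 substitutions/site.

0.6355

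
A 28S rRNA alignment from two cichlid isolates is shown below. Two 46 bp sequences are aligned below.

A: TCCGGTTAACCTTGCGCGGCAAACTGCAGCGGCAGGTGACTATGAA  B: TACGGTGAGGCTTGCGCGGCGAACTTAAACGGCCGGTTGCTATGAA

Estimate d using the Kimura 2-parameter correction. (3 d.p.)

Of 46 sites, 4 differences are transitions and 7 are transversions, so P = 4/46 ≈ 0.086957 and Q = 7/46 ≈ 0.152174.
Under the Kimura two-parameter model, d = −½ ln(1 − 2P − Q) − ¼ ln(1 − 2Q).
1 − 2P − Q = 0.673912, giving −½ ln(0.673912) = 0.197328.
1 − 2Q = 0.695652, giving −¼ ln(0.695652) = 0.090726.
d = 0.197328 + 0.090726 = 0.288054.

0.288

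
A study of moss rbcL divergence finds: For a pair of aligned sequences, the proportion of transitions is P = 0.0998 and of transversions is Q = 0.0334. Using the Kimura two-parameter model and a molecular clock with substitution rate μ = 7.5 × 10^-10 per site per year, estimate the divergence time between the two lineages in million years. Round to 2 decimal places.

Under the Kimura two-parameter model, d = −½ ln(1 − 2P − Q) − ¼ ln(1 − 2Q).
1 − 2P − Q = 0.767, giving −½ ln(0.767) = 0.132634.
1 − 2Q = 0.9332, giving −¼ ln(0.9332) = 0.017284.
d = 0.132634 + 0.017284 = 0.149918.
Under a molecular clock d = 2μt, so t = d/(2μ) = 0.149918 / (2 × 7.5 × 10^-10) = 99.95 million years.

99.95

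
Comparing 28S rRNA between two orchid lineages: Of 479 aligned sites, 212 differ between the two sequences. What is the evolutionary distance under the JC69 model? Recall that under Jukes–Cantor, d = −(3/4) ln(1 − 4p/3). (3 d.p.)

p = 212/479 ≈ 0.442589.
d = −(3/4) ln(1 − 4p/3) = −0.75 ln(1 − 0.590119) = −0.75 ln(0.409881)
  = −0.75 × (-0.891888) = 0.668916 substitutions/site.

0.669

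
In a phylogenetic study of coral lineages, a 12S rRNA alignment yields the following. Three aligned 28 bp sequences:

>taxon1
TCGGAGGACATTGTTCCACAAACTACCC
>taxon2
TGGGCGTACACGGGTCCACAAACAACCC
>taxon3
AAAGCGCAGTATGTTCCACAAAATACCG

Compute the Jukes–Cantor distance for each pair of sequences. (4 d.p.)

taxon1–taxon2: 7/28 sites differ → p = 0.25, d = −0.75 ln(1 − 0.333333) = 0.304098 ≈ 0.3041.
taxon1–taxon3: 10/28 sites differ → p ≈ 0.357143, d = −0.75 ln(1 − 0.476191) = 0.484971 ≈ 0.4850.
taxon2–taxon3: 12/28 sites differ → p ≈ 0.428571, d = −0.75 ln(1 − 0.571428) = 0.635472 ≈ 0.6355.

d(taxon1,taxon2) = 0.3041, d(taxon1,taxon3) = 0.4850, d(taxon2,taxon3) = 0.6355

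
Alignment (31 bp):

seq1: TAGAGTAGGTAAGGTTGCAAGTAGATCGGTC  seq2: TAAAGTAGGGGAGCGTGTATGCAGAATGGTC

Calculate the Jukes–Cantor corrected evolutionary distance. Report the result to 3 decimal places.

0.422

The sequences differ at 10 of 31 sites (3, 10, 11, 14, 15, 18, 20, 22, 26, 27), so p = 10/31 ≈ 0.322581.
d = −(3/4) ln(1 − 4p/3) = −0.75 ln(1 − 0.430108) = −0.75 ln(0.569892)
  = −0.75 × (-0.562308) = 0.421731 substitutions/site.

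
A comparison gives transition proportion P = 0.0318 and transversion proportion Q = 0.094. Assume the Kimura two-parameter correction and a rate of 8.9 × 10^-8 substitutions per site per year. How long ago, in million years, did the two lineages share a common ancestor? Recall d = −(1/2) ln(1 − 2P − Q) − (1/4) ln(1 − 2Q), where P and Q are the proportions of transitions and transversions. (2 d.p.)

0.77

Under the Kimura two-parameter model, d = −½ ln(1 − 2P − Q) − ¼ ln(1 − 2Q).
1 − 2P − Q = 0.8424, giving −½ ln(0.8424) = 0.085750.
1 − 2Q = 0.812, giving −¼ ln(0.812) = 0.052064.
d = 0.085750 + 0.052064 = 0.137814.
Under a molecular clock d = 2μt, so t = d/(2μ) = 0.137814 / (2 × 8.9 × 10^-8) = 0.77 million years.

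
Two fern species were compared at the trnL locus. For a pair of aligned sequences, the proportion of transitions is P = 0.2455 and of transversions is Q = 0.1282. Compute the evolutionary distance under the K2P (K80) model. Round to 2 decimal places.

0.56

Under the Kimura two-parameter model, d = −½ ln(1 − 2P − Q) − ¼ ln(1 − 2Q).
1 − 2P − Q = 0.3808, giving −½ ln(0.3808) = 0.482740.
1 − 2Q = 0.7436, giving −¼ ln(0.7436) = 0.074063.
d = 0.482740 + 0.074063 = 0.556803.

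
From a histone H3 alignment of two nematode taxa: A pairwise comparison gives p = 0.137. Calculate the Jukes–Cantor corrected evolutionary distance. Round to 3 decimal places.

0.151

d = −(3/4) ln(1 − 4p/3) = −0.75 ln(1 − 0.182667) = −0.75 ln(0.817333)
  = −0.75 × (-0.201709) = 0.151282 substitutions/site.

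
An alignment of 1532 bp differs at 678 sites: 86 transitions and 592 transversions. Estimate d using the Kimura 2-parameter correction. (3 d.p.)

0.716

P = 86/1532 ≈ 0.056136 and Q = 592/1532 ≈ 0.386423.
Under the Kimura two-parameter model, d = −½ ln(1 − 2P − Q) − ¼ ln(1 − 2Q).
1 − 2P − Q = 0.501305, giving −½ ln(0.501305) = 0.345270.
1 − 2Q = 0.227154, giving −¼ ln(0.227154) = 0.370532.
d = 0.345270 + 0.370532 = 0.715802.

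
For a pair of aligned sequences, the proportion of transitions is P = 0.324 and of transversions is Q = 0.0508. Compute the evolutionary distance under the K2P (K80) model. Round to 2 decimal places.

Under the Kimura two-parameter model, d = −½ ln(1 − 2P − Q) − ¼ ln(1 − 2Q).
1 − 2P − Q = 0.3012, giving −½ ln(0.3012) = 0.599990.
1 − 2Q = 0.8984, giving −¼ ln(0.8984) = 0.026785.
d = 0.599990 + 0.026785 = 0.626775.

0.63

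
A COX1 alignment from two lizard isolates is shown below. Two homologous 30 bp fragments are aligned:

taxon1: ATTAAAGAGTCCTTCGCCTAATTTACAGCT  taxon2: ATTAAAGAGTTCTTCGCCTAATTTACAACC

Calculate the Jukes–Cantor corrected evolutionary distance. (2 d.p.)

0.11

The sequences differ at 3 of 30 sites (11, 28, 30), so p = 3/30 = 0.1.
d = −(3/4) ln(1 − 4p/3) = −0.75 ln(1 − 0.133333) = −0.75 ln(0.866667)
  = −0.75 × (-0.143100) = 0.107325 substitutions/site.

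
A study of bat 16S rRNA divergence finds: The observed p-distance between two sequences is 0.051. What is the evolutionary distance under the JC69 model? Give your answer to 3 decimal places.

d = −(3/4) ln(1 − 4p/3) = −0.75 ln(1 − 0.068) = −0.75 ln(0.932)
  = −0.75 × (-0.070422) = 0.052817 substitutions/site.

0.053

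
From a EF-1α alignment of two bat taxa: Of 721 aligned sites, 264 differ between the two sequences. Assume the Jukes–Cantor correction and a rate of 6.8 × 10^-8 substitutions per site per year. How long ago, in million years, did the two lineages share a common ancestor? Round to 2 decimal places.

p = 264/721 ≈ 0.366158.
d = −(3/4) ln(1 − 4p/3) = −0.75 ln(1 − 0.488211) = −0.75 ln(0.511789)
  = −0.75 × (-0.669843) = 0.502382 substitutions/site.
Under a molecular clock d = 2μt, so t = d/(2μ) = 0.502382 / (2 × 6.8 × 10^-8) = 3.69 million years.

3.69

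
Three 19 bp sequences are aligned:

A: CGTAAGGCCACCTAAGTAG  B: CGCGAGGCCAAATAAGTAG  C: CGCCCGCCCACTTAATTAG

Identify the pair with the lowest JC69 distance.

A and B

A–B: 4/19 differ, p = 0.211, d = 0.247.
A–C: 6/19 differ, p = 0.316, d = 0.410.
B–C: 6/19 differ, p = 0.316, d = 0.410.
The smallest distance is between A and B.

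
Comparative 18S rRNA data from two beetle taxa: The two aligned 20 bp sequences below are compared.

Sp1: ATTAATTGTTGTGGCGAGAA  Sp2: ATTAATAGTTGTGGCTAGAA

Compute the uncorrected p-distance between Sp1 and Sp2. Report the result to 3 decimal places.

0.100

The sequences differ at 2 of 20 positions (sites 7, 16).
p = 2/20 = 0.100.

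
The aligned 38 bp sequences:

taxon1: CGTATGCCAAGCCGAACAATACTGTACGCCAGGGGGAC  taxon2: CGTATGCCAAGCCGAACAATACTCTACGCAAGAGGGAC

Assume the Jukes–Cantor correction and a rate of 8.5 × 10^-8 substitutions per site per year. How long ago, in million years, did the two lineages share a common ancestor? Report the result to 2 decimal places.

0.49

The sequences differ at 3 of 38 sites (24, 30, 33), so p = 3/38 ≈ 0.078947.
d = −(3/4) ln(1 − 4p/3) = −0.75 ln(1 − 0.105263) = −0.75 ln(0.894737)
  = −0.75 × (-0.111225) = 0.083419 substitutions/site.
Under a molecular clock d = 2μt, so t = d/(2μ) = 0.083419 / (2 × 8.5 × 10^-8) = 0.49 million years.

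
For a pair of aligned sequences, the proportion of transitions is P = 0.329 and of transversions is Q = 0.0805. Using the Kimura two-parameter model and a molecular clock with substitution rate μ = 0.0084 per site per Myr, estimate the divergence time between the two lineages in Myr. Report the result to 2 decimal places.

42.53

Under the Kimura two-parameter model, d = −½ ln(1 − 2P − Q) − ¼ ln(1 − 2Q).
1 − 2P − Q = 0.2615, giving −½ ln(0.2615) = 0.670660.
1 − 2Q = 0.839, giving −¼ ln(0.839) = 0.043886.
d = 0.670660 + 0.043886 = 0.714546.
Under a molecular clock d = 2μt, so t = d/(2μ) = 0.714546 / (2 × 0.0084) = 42.53 Myr.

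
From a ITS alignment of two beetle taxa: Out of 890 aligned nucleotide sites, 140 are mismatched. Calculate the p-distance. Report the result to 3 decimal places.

0.157

p = 140/890 = 0.157303… ≈ 0.157 (to 3 d.p.).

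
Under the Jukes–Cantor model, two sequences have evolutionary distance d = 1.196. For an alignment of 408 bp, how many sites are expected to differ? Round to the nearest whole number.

244

Invert JC69: p = (3/4)(1 − e^(−4d/3)) = 0.75 × (1 − e^(-1.594667)) = 0.75 × (1 − 0.202976) = 0.597768.
Expected differing sites = pL ≈ 0.597768 × 408 = 243.889344 ≈ 244.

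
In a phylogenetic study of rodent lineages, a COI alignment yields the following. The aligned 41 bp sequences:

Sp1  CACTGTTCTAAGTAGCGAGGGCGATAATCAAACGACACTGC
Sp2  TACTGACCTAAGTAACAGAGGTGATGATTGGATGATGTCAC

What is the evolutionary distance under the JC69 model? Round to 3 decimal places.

The sequences differ at 18 of 41 sites, so p = 18/41 ≈ 0.439024.
d = −(3/4) ln(1 − 4p/3) = −0.75 ln(1 − 0.585365) = −0.75 ln(0.414635)
  = −0.75 × (-0.880357) = 0.660268 substitutions/site.

0.660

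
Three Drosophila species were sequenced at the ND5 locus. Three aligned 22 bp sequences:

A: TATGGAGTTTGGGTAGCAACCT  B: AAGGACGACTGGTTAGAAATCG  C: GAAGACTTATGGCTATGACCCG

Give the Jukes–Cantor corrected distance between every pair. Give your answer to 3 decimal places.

d(A,B) = 0.699, d(A,C) = 0.824, d(B,C) = 0.699

A–B: 10/22 sites differ → p ≈ 0.454545, d = −0.75 ln(1 − 0.60606) = 0.698667 ≈ 0.699.
A–C: 11/22 sites differ → p = 0.5, d = −0.75 ln(1 − 0.666667) = 0.823960 ≈ 0.824.
B–C: 10/22 sites differ → p ≈ 0.454545, d = −0.75 ln(1 − 0.60606) = 0.698667 ≈ 0.699.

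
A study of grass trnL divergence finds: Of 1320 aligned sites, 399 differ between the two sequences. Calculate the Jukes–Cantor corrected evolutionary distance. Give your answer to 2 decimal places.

p = 399/1320 ≈ 0.302273.
d = −(3/4) ln(1 − 4p/3) = −0.75 ln(1 − 0.403031) = −0.75 ln(0.596969)
  = −0.75 × (-0.515890) = 0.386918 substitutions/site.

0.39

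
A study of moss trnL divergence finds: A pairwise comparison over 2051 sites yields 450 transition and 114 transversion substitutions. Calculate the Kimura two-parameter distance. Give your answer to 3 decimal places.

0.370

P = 450/2051 ≈ 0.219405 and Q = 114/2051 ≈ 0.055583.
Under the Kimura two-parameter model, d = −½ ln(1 − 2P − Q) − ¼ ln(1 − 2Q).
1 − 2P − Q = 0.505607, giving −½ ln(0.505607) = 0.340998.
1 − 2Q = 0.888834, giving −¼ ln(0.888834) = 0.029461.
d = 0.340998 + 0.029461 = 0.370459.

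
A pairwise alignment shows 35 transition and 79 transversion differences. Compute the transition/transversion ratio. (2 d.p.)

R = 35/79 = 0.443037… ≈ 0.44 (to 2 d.p.).

0.44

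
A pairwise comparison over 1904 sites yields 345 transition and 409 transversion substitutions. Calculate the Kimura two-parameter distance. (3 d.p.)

0.571

P = 345/1904 ≈ 0.181197 and Q = 409/1904 ≈ 0.214811.
Under the Kimura two-parameter model, d = −½ ln(1 − 2P − Q) − ¼ ln(1 − 2Q).
1 − 2P − Q = 0.422795, giving −½ ln(0.422795) = 0.430434.
1 − 2Q = 0.570378, giving −¼ ln(0.570378) = 0.140364.
d = 0.430434 + 0.140364 = 0.570798.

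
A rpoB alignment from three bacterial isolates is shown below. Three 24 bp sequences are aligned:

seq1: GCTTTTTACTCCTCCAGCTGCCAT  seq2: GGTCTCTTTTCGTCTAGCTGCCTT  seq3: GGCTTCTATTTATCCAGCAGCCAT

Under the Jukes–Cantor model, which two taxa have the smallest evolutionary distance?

seq1 and seq3

seq1–seq2: 8/24 differ, p = 0.333, d = 0.441.
seq1–seq3: 7/24 differ, p = 0.292, d = 0.369.
seq2–seq3: 8/24 differ, p = 0.333, d = 0.441.
The smallest distance is between seq1 and seq3.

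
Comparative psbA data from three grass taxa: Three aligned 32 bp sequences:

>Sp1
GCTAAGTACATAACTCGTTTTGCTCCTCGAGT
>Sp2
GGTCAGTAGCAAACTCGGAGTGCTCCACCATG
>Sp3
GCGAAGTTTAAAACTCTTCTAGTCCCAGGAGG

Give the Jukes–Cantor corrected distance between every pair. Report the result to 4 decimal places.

d(Sp1,Sp2) = 0.5199, d(Sp1,Sp3) = 0.5199, d(Sp2,Sp3) = 0.8240

Sp1–Sp2: 12/32 sites differ → p = 0.375, d = −0.75 ln(1 − 0.5) = 0.519860 ≈ 0.5199.
Sp1–Sp3: 12/32 sites differ → p = 0.375, d = −0.75 ln(1 − 0.5) = 0.519860 ≈ 0.5199.
Sp2–Sp3: 16/32 sites differ → p = 0.5, d = −0.75 ln(1 − 0.666667) = 0.823960 ≈ 0.8240.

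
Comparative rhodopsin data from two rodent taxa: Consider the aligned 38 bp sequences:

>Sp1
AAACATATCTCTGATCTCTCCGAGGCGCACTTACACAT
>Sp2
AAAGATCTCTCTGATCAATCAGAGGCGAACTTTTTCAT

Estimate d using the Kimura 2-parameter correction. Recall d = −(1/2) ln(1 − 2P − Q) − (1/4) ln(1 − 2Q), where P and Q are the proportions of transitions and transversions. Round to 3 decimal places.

Of 38 sites, 1 differences are transitions and 8 are transversions, so P = 1/38 ≈ 0.026316 and Q = 8/38 ≈ 0.210526.
Under the Kimura two-parameter model, d = −½ ln(1 − 2P − Q) − ¼ ln(1 − 2Q).
1 − 2P − Q = 0.736842, giving −½ ln(0.736842) = 0.152691.
1 − 2Q = 0.578948, giving −¼ ln(0.578948) = 0.136636.
d = 0.152691 + 0.136636 = 0.289327.

0.289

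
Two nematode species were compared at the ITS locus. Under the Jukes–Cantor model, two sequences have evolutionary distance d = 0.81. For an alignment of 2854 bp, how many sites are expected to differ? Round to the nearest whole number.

1414

Invert JC69: p = (3/4)(1 − e^(−4d/3)) = 0.75 × (1 − e^(-1.08)) = 0.75 × (1 − 0.339596) = 0.495303.
Expected differing sites = pL ≈ 0.495303 × 2854 = 1413.594762 ≈ 1414.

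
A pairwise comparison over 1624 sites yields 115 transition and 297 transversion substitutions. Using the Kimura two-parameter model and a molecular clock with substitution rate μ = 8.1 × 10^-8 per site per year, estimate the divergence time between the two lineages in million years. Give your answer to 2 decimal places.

1.91

P = 115/1624 ≈ 0.070813 and Q = 297/1624 ≈ 0.182882.
Under the Kimura two-parameter model, d = −½ ln(1 − 2P − Q) − ¼ ln(1 − 2Q).
1 − 2P − Q = 0.675492, giving −½ ln(0.675492) = 0.196157.
1 − 2Q = 0.634236, giving −¼ ln(0.634236) = 0.113834.
d = 0.196157 + 0.113834 = 0.309991.
Under a molecular clock d = 2μt, so t = d/(2μ) = 0.309991 / (2 × 8.1 × 10^-8) = 1.91 million years.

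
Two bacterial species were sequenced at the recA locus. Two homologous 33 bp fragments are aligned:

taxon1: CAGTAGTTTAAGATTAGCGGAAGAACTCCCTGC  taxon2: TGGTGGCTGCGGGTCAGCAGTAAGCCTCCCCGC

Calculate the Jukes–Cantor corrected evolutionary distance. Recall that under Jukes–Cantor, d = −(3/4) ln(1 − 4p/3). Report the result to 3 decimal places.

0.699

The sequences differ at 15 of 33 sites, so p = 15/33 ≈ 0.454545.
d = −(3/4) ln(1 − 4p/3) = −0.75 ln(1 − 0.60606) = −0.75 ln(0.39394)
  = −0.75 × (-0.931557) = 0.698668 substitutions/site.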